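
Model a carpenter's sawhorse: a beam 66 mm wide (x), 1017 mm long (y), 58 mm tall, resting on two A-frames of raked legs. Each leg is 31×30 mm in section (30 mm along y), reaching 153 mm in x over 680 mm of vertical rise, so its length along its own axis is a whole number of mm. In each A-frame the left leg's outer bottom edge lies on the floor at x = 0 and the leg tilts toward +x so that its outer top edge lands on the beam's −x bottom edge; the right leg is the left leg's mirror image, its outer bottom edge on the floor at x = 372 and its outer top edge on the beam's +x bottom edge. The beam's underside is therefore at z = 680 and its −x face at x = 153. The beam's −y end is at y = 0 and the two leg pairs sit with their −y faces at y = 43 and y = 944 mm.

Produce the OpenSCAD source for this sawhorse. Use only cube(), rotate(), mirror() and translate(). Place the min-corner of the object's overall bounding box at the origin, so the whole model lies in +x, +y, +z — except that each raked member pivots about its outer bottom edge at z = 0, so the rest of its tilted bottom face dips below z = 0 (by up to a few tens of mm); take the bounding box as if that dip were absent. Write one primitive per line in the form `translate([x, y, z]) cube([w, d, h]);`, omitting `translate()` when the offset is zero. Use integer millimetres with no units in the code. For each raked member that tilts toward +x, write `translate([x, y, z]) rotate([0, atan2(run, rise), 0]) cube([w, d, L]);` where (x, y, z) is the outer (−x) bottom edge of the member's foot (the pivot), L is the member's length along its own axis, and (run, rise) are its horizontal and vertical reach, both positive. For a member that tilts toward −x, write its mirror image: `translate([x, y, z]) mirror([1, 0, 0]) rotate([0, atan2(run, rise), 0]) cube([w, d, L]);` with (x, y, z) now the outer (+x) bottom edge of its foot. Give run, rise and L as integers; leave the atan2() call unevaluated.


translate([153, 0, 680]) cube([66, 1017, 58]);
translate([0, 43, 0]) rotate([0, atan2(153, 680), 0]) cube([31, 30, 697]);
translate([372, 43, 0]) mirror([1, 0, 0]) rotate([0, atan2(153, 680), 0]) cube([31, 30, 697]);
translate([0, 944, 0]) rotate([0, atan2(153, 680), 0]) cube([31, 30, 697]);
translate([372, 944, 0]) mirror([1, 0, 0]) rotate([0, atan2(153, 680), 0]) cube([31, 30, 697]);


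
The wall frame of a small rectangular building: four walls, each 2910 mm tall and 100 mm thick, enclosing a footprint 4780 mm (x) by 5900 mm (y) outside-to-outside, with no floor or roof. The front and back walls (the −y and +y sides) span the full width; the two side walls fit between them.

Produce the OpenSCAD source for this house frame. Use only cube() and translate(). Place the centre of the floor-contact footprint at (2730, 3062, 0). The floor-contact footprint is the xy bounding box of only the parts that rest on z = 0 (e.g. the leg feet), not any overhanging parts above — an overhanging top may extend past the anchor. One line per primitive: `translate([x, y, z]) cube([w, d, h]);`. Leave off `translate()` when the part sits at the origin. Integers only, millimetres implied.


translate([340, 112, 0]) cube([4780, 100, 2910]);
translate([340, 5912, 0]) cube([4780, 100, 2910]);
translate([340, 212, 0]) cube([100, 5700, 2910]);
translate([5020, 212, 0]) cube([100, 5700, 2910]);


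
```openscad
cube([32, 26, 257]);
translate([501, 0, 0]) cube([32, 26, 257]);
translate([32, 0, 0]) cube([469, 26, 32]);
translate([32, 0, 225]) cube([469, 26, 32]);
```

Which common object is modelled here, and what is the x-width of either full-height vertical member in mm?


A picture frame. The border width is 32 mm.

Four thin pieces enclosing a rectangular opening — a picture frame. The two full-height stiles are 257 mm tall; the top rail sits at z = 225 and is 32 mm tall, so the border above the opening is 257 − 225 = 32 mm, matching the stile x-width.


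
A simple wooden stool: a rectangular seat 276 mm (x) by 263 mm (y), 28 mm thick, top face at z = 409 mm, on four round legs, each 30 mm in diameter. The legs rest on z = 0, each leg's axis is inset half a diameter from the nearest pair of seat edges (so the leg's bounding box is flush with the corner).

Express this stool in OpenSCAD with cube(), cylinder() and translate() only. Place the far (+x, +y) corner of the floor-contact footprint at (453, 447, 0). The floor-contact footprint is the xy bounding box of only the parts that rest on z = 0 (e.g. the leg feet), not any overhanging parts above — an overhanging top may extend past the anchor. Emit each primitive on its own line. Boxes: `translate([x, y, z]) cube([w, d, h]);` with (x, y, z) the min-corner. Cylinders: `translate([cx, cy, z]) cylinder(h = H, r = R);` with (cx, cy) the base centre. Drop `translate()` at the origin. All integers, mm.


translate([177, 184, 381]) cube([276, 263, 28]);
translate([192, 199, 0]) cylinder(h = 381, r = 15);
translate([438, 199, 0]) cylinder(h = 381, r = 15);
translate([192, 432, 0]) cylinder(h = 381, r = 15);
translate([438, 432, 0]) cylinder(h = 381, r = 15);


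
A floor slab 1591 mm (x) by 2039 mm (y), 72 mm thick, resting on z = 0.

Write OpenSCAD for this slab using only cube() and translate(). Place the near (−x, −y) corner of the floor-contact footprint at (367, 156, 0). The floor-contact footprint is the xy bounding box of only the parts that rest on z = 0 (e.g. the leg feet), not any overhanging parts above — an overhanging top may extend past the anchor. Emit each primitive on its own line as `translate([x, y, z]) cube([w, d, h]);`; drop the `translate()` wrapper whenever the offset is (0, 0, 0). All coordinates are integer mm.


translate([367, 156, 0]) cube([1591, 2039, 72]);


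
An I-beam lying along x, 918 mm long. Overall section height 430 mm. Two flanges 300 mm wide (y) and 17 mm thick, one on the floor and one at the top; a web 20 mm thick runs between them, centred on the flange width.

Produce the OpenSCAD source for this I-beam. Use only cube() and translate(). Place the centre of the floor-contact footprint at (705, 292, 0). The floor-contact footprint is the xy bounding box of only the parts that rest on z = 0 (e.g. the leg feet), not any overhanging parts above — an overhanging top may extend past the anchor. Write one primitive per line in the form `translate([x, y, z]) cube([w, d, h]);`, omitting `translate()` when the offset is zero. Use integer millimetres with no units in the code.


translate([246, 142, 0]) cube([918, 300, 17]);
translate([246, 282, 17]) cube([918, 20, 396]);
translate([246, 142, 413]) cube([918, 300, 17]);


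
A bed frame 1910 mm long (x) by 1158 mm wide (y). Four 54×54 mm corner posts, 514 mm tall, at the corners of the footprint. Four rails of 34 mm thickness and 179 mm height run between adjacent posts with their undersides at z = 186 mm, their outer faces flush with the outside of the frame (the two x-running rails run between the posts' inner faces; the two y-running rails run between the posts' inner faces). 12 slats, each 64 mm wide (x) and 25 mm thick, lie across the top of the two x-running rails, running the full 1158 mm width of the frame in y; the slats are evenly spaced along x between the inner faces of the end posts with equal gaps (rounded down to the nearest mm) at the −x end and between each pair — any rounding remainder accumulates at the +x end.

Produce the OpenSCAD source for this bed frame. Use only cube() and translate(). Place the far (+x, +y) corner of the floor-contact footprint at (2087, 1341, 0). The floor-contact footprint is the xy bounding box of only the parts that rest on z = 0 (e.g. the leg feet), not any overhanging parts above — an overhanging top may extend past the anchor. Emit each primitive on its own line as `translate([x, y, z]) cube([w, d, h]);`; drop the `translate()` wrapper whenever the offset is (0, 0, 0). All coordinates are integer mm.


translate([177, 183, 0]) cube([54, 54, 514]);
translate([177, 1287, 0]) cube([54, 54, 514]);
translate([2033, 183, 0]) cube([54, 54, 514]);
translate([2033, 1287, 0]) cube([54, 54, 514]);
translate([231, 183, 186]) cube([1802, 34, 179]);
translate([231, 1307, 186]) cube([1802, 34, 179]);
translate([177, 237, 186]) cube([34, 1050, 179]);
translate([2053, 237, 186]) cube([34, 1050, 179]);
translate([310, 183, 365]) cube([64, 1158, 25]);
translate([453, 183, 365]) cube([64, 1158, 25]);
translate([596, 183, 365]) cube([64, 1158, 25]);
translate([739, 183, 365]) cube([64, 1158, 25]);
translate([882, 183, 365]) cube([64, 1158, 25]);
translate([1025, 183, 365]) cube([64, 1158, 25]);
translate([1168, 183, 365]) cube([64, 1158, 25]);
translate([1311, 183, 365]) cube([64, 1158, 25]);
translate([1454, 183, 365]) cube([64, 1158, 25]);
translate([1597, 183, 365]) cube([64, 1158, 25]);
translate([1740, 183, 365]) cube([64, 1158, 25]);
translate([1883, 183, 365]) cube([64, 1158, 25]);


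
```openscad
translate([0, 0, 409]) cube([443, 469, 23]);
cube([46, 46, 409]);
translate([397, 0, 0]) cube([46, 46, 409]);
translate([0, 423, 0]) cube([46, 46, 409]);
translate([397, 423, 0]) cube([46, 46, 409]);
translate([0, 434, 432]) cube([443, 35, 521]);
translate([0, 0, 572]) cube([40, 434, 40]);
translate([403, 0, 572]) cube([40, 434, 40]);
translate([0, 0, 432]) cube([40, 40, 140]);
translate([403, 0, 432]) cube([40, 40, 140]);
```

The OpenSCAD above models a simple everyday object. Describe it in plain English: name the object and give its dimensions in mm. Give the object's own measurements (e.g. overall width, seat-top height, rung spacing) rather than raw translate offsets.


A chair. The seat is a 443×469×23 mm slab with its top at z = 432 mm, on four 46×46 mm corner legs (flush with the seat edges, standing on z = 0). A flat backrest 35 mm thick, 521 mm tall, spans the full seat width and rises from the seat top along its +y edge, rear face flush with the rear of the seat. Two armrests of 40×40 mm section run along each side from the seat's front edge to the front of the backrest, top faces 180 mm above the seat top and outer faces flush with the seat's x-edges; a 40×40 mm post under the front of each armrest stands on the seat at the front corner.


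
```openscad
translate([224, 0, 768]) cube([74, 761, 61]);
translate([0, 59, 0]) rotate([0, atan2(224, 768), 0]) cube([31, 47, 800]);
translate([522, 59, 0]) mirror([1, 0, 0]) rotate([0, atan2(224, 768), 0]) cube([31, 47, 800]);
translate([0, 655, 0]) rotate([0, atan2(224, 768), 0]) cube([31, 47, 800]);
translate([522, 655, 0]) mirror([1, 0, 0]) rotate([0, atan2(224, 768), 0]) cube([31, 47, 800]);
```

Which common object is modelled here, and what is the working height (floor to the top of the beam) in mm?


A sawhorse. The overall height is 829 mm.

A beam across two mirrored pairs of raked legs — a sawhorse. The beam's underside is at z = 768 (matching the legs' vertical rise in atan2(224, 768)) and the beam is 61 mm tall, so its top is at 768 + 61 = 829 mm. The raked legs top out at the beam's underside, so that is the highest point.


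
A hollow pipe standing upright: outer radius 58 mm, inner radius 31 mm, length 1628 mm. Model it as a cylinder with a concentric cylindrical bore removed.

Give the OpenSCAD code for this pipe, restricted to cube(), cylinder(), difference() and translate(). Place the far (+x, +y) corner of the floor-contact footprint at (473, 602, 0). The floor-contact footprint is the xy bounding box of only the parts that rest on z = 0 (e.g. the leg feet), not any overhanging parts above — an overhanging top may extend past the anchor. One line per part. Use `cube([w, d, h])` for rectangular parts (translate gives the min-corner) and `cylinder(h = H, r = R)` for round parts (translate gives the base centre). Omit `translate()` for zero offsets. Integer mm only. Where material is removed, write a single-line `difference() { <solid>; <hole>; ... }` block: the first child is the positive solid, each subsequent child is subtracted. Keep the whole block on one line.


difference() { translate([415, 544, 0]) cylinder(h = 1628, r = 58); translate([415, 544, 0]) cylinder(h = 1628, r = 31); }


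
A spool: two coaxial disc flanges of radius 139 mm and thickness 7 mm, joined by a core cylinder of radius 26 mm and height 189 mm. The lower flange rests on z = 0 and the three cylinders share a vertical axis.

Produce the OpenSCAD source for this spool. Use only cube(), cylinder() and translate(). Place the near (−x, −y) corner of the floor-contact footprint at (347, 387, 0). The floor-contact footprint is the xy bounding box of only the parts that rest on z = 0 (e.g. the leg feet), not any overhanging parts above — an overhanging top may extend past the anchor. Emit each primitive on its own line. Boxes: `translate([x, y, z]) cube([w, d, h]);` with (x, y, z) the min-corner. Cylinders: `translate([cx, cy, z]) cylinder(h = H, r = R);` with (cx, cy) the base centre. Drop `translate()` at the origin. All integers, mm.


translate([486, 526, 0]) cylinder(h = 7, r = 139);
translate([486, 526, 7]) cylinder(h = 189, r = 26);
translate([486, 526, 196]) cylinder(h = 7, r = 139);


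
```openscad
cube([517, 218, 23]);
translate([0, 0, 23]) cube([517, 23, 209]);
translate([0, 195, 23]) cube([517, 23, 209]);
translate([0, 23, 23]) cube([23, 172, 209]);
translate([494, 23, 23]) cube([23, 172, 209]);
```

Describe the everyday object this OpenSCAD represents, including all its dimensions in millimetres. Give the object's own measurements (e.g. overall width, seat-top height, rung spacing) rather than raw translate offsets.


An open-topped rectangular box: outside dimensions 517×218×232 mm, with a uniform wall and base thickness of 23 mm. The base is a full 517×218 slab on the floor; four walls sit on top of the base. The front and back walls (the −y and +y sides) span the full width; the two side walls fit between them.


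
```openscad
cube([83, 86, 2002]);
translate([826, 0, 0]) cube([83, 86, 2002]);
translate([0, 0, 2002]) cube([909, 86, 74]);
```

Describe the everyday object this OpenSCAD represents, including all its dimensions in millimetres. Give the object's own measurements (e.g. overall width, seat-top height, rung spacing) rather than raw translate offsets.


A door frame. The clear opening is 743 mm wide and 2002 mm high. Two 83 mm wide jambs, 86 mm deep, stand either side of the opening from the floor to the top of the opening. A 74 mm thick head sits across the top of both jambs, spanning the full outside width of the frame.


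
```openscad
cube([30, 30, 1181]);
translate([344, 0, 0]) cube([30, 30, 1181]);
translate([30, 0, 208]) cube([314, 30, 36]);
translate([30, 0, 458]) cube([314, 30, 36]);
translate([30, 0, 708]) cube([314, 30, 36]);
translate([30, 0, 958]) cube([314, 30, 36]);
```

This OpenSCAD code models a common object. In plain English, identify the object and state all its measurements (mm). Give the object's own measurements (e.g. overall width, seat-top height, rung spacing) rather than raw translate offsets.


A straight ladder. Two 30×30 mm vertical rails, 1181 mm tall, stand 374 mm apart (outside-to-outside) with their front faces coplanar on the −y side. 4 rungs, each 30 mm deep and 36 mm tall, span between the inner faces of the rails, front faces flush with the rails. The lowest rung's underside is at z = 208 mm and rungs are spaced 250 mm apart (underside to underside).


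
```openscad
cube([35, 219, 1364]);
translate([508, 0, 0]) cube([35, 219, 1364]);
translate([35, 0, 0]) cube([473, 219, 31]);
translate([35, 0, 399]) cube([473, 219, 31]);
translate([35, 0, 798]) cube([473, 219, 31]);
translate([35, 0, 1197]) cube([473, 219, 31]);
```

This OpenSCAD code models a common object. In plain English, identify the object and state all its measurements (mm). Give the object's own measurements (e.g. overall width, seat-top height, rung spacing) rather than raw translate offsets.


An open bookshelf. Two side panels, each 35 mm thick, 219 mm deep and 1364 mm tall, stand 543 mm apart (outside-to-outside). Between them sit 4 shelves, each 31 mm thick and 219 mm deep, spanning the full gap between the sides. The bottom shelf rests on the floor (its underside at z = 0) and the clear gap between one shelf's top and the next shelf's underside is 368 mm.


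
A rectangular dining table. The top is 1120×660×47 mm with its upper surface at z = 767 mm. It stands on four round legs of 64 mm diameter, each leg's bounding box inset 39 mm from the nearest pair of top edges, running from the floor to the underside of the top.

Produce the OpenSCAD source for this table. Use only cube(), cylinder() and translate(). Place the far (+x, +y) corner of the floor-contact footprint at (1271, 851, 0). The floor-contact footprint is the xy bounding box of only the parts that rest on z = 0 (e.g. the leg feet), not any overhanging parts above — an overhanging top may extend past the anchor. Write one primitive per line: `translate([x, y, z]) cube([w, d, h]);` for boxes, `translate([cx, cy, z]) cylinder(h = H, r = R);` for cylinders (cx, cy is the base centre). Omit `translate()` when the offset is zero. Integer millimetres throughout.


translate([190, 230, 720]) cube([1120, 660, 47]);
translate([261, 301, 0]) cylinder(h = 720, r = 32);
translate([1239, 301, 0]) cylinder(h = 720, r = 32);
translate([261, 819, 0]) cylinder(h = 720, r = 32);
translate([1239, 819, 0]) cylinder(h = 720, r = 32);


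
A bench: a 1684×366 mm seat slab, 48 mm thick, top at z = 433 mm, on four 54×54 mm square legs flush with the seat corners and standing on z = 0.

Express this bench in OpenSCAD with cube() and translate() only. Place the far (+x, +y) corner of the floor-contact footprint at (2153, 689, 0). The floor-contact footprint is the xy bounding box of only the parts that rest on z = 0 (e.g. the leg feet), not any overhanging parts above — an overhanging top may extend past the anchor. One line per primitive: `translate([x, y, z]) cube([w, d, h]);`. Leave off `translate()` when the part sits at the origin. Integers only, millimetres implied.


translate([469, 323, 385]) cube([1684, 366, 48]);
translate([469, 323, 0]) cube([54, 54, 385]);
translate([469, 635, 0]) cube([54, 54, 385]);
translate([2099, 323, 0]) cube([54, 54, 385]);
translate([2099, 635, 0]) cube([54, 54, 385]);


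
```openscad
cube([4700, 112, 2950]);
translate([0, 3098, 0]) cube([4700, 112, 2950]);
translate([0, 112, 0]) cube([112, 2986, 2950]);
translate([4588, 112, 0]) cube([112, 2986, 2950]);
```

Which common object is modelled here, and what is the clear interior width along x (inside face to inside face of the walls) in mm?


A house (or room) frame. The interior width is 4476 mm.

Four 2950 mm walls enclosing a rectangle with no floor or roof — a room or house frame. Outside width is 4700 mm and wall thickness is 112 mm, so the interior width is 4700 − 2 × 112 = 4476 mm.


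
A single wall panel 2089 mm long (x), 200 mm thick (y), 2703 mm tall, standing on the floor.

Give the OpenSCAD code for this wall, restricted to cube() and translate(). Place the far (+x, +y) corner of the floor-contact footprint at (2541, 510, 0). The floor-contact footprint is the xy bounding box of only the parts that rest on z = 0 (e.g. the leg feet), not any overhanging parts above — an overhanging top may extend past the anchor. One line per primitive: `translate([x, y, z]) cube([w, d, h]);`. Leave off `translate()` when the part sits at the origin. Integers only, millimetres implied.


translate([452, 310, 0]) cube([2089, 200, 2703]);


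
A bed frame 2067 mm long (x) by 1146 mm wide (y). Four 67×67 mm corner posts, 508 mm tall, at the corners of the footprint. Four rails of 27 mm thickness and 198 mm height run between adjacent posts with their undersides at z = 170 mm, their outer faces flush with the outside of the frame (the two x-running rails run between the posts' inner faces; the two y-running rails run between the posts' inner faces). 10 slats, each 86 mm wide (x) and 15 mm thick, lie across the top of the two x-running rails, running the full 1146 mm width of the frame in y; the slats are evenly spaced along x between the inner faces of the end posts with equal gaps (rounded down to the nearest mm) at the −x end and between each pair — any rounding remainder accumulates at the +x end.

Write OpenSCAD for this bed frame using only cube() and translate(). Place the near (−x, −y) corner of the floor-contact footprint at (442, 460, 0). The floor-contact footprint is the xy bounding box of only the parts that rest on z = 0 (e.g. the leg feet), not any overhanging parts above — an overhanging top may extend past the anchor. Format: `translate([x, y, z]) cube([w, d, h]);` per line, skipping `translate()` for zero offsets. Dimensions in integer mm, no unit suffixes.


// slat z = rail_z + rail_h = 170 + 198 = 368
// slat gap = ⌊(1933 − 10·86) / 11⌋ = 97
translate([442, 460, 0]) cube([67, 67, 508]);
translate([442, 1539, 0]) cube([67, 67, 508]);
translate([2442, 460, 0]) cube([67, 67, 508]);
translate([2442, 1539, 0]) cube([67, 67, 508]);
translate([509, 460, 170]) cube([1933, 27, 198]);
translate([509, 1579, 170]) cube([1933, 27, 198]);
translate([442, 527, 170]) cube([27, 1012, 198]);
translate([2482, 527, 170]) cube([27, 1012, 198]);
translate([606, 460, 368]) cube([86, 1146, 15]);
translate([789, 460, 368]) cube([86, 1146, 15]);
translate([972, 460, 368]) cube([86, 1146, 15]);
translate([1155, 460, 368]) cube([86, 1146, 15]);
translate([1338, 460, 368]) cube([86, 1146, 15]);
translate([1521, 460, 368]) cube([86, 1146, 15]);
translate([1704, 460, 368]) cube([86, 1146, 15]);
translate([1887, 460, 368]) cube([86, 1146, 15]);
translate([2070, 460, 368]) cube([86, 1146, 15]);
translate([2253, 460, 368]) cube([86, 1146, 15]);


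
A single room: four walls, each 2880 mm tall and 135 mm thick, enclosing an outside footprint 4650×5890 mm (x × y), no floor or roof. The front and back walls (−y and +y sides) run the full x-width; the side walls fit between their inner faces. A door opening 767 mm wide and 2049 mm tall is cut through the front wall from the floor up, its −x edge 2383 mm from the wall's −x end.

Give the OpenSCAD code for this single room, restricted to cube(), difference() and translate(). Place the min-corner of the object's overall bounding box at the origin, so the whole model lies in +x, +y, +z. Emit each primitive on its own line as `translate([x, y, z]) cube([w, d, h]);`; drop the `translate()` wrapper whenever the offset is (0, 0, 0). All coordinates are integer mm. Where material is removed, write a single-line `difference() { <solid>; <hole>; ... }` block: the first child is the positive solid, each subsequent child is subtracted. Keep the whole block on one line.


difference() { cube([4650, 135, 2880]); translate([2383, 0, 0]) cube([767, 135, 2049]); }
translate([0, 5755, 0]) cube([4650, 135, 2880]);
translate([0, 135, 0]) cube([135, 5620, 2880]);
translate([4515, 135, 0]) cube([135, 5620, 2880]);


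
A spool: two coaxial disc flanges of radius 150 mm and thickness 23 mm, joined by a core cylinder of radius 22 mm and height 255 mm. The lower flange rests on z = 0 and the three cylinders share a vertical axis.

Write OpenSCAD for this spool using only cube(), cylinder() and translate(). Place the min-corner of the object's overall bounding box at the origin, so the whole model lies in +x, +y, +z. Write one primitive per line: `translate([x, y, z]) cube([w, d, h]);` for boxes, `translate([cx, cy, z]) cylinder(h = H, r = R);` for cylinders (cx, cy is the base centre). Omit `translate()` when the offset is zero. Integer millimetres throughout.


translate([150, 150, 0]) cylinder(h = 23, r = 150);
translate([150, 150, 23]) cylinder(h = 255, r = 22);
translate([150, 150, 278]) cylinder(h = 23, r = 150);


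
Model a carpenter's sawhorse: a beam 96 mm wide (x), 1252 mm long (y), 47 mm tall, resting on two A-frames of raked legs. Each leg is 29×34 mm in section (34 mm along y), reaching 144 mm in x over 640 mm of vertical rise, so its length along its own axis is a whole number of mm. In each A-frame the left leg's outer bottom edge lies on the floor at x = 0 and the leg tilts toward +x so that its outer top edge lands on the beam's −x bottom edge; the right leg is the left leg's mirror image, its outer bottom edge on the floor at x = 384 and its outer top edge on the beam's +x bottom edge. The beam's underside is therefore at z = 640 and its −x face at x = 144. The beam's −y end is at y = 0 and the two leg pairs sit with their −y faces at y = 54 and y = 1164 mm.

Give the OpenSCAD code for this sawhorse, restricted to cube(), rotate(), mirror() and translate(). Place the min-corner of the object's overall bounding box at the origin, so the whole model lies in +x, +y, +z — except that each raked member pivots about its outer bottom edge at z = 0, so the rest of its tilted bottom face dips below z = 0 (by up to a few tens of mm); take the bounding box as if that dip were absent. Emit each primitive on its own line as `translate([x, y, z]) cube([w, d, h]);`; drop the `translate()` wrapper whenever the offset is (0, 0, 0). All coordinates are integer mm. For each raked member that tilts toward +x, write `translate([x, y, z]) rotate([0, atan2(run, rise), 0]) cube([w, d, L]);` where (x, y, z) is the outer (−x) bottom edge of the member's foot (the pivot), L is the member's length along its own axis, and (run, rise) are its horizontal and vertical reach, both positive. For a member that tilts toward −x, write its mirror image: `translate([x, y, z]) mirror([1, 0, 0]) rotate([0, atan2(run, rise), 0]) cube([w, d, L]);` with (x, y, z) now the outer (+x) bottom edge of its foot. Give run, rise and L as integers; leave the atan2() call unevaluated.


translate([144, 0, 640]) cube([96, 1252, 47]);
translate([0, 54, 0]) rotate([0, atan2(144, 640), 0]) cube([29, 34, 656]);
translate([384, 54, 0]) mirror([1, 0, 0]) rotate([0, atan2(144, 640), 0]) cube([29, 34, 656]);
translate([0, 1164, 0]) rotate([0, atan2(144, 640), 0]) cube([29, 34, 656]);
translate([384, 1164, 0]) mirror([1, 0, 0]) rotate([0, atan2(144, 640), 0]) cube([29, 34, 656]);


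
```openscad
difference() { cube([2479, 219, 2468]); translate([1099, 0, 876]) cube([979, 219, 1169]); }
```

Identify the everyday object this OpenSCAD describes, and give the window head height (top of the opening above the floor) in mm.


A wall with a window opening. The window head height is 2045 mm.

A wall with a rectangular opening subtracted — a window. Sill at z = 876, opening 1169 mm tall, so the head is at 876 + 1169 = 2045 mm.


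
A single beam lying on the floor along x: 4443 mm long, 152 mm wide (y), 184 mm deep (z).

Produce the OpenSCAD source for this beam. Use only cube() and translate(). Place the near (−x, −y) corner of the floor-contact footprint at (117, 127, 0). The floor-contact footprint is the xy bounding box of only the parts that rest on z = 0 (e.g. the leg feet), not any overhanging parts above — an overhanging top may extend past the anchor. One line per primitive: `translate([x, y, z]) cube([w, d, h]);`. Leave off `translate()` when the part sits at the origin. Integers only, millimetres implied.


translate([117, 127, 0]) cube([4443, 152, 184]);


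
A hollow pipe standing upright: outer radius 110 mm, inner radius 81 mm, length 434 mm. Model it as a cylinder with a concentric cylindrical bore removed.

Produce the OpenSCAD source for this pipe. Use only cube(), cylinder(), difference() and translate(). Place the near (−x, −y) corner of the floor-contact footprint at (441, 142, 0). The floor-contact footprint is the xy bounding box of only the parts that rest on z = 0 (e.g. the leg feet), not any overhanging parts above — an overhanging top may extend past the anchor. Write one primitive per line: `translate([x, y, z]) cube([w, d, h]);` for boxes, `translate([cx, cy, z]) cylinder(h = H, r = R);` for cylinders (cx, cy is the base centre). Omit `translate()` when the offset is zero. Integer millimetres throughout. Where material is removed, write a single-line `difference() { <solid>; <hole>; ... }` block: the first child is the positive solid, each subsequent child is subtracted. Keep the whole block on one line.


difference() { translate([551, 252, 0]) cylinder(h = 434, r = 110); translate([551, 252, 0]) cylinder(h = 434, r = 81); }


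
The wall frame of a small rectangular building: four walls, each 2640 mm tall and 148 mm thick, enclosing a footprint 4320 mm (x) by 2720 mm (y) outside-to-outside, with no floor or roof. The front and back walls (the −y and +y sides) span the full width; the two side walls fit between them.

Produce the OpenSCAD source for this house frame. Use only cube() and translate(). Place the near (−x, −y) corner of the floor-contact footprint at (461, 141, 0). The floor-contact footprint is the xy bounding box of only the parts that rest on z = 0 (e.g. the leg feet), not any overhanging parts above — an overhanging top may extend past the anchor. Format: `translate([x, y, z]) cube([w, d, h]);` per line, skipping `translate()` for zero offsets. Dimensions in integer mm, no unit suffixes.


translate([461, 141, 0]) cube([4320, 148, 2640]);
translate([461, 2713, 0]) cube([4320, 148, 2640]);
translate([461, 289, 0]) cube([148, 2424, 2640]);
translate([4633, 289, 0]) cube([148, 2424, 2640]);


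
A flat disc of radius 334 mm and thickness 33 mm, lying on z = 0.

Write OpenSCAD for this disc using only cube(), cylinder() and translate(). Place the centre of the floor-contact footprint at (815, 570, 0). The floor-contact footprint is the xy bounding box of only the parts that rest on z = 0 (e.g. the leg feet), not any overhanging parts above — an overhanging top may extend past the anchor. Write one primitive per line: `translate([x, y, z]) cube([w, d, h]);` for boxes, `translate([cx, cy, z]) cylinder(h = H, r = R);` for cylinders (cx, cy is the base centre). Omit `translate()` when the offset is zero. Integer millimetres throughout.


translate([815, 570, 0]) cylinder(h = 33, r = 334);


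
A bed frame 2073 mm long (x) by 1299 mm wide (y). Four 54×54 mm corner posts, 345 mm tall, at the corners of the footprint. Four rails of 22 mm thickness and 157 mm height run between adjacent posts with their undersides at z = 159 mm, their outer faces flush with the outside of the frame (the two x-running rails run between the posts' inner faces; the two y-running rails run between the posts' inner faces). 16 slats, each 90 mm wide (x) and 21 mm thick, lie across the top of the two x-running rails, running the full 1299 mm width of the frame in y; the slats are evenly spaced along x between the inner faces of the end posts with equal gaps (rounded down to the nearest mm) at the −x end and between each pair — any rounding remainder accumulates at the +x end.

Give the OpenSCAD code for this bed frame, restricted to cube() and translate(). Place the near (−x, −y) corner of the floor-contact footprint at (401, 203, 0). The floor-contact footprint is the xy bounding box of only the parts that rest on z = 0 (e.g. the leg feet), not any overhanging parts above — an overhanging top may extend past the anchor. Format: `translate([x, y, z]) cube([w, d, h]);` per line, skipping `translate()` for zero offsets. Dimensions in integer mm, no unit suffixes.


translate([401, 203, 0]) cube([54, 54, 345]);
translate([401, 1448, 0]) cube([54, 54, 345]);
translate([2420, 203, 0]) cube([54, 54, 345]);
translate([2420, 1448, 0]) cube([54, 54, 345]);
translate([455, 203, 159]) cube([1965, 22, 157]);
translate([455, 1480, 159]) cube([1965, 22, 157]);
translate([401, 257, 159]) cube([22, 1191, 157]);
translate([2452, 257, 159]) cube([22, 1191, 157]);
translate([485, 203, 316]) cube([90, 1299, 21]);
translate([605, 203, 316]) cube([90, 1299, 21]);
translate([725, 203, 316]) cube([90, 1299, 21]);
translate([845, 203, 316]) cube([90, 1299, 21]);
translate([965, 203, 316]) cube([90, 1299, 21]);
translate([1085, 203, 316]) cube([90, 1299, 21]);
translate([1205, 203, 316]) cube([90, 1299, 21]);
translate([1325, 203, 316]) cube([90, 1299, 21]);
translate([1445, 203, 316]) cube([90, 1299, 21]);
translate([1565, 203, 316]) cube([90, 1299, 21]);
translate([1685, 203, 316]) cube([90, 1299, 21]);
translate([1805, 203, 316]) cube([90, 1299, 21]);
translate([1925, 203, 316]) cube([90, 1299, 21]);
translate([2045, 203, 316]) cube([90, 1299, 21]);
translate([2165, 203, 316]) cube([90, 1299, 21]);
translate([2285, 203, 316]) cube([90, 1299, 21]);


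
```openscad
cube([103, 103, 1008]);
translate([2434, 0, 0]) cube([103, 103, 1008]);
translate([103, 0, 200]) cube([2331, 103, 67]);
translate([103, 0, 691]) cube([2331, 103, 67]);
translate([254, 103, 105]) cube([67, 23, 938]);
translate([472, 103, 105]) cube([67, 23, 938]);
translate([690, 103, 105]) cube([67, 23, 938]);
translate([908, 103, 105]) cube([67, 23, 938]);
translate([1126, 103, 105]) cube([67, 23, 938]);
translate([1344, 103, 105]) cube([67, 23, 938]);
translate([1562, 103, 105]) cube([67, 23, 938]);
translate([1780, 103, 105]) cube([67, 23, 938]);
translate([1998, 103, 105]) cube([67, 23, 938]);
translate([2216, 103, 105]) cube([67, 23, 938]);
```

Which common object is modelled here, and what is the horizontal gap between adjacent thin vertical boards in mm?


A fence section. The picket gap is 151 mm.

Two posts, two rails, 10 pickets — a fence section. Span 2331 mm holds 10 pickets of 67 mm with 11 equal gaps: ⌊(2331 − 10·67) / 11⌋ = 151 mm.


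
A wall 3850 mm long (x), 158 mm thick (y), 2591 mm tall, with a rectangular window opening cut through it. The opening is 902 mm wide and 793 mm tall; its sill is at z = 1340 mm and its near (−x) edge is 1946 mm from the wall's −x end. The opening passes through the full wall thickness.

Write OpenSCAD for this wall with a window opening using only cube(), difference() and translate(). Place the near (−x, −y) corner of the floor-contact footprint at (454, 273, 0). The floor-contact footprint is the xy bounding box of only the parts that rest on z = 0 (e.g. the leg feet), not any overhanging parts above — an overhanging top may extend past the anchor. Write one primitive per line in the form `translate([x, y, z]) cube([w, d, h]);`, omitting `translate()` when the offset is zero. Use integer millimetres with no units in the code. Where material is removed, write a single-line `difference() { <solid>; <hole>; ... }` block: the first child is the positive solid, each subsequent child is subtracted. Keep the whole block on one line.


difference() { translate([454, 273, 0]) cube([3850, 158, 2591]); translate([2400, 273, 1340]) cube([902, 158, 793]); }


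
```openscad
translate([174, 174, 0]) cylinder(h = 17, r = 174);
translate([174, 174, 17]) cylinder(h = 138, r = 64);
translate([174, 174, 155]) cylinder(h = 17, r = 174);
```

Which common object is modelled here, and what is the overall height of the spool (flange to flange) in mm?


A spool. The overall height is 172 mm.

Three coaxial cylinders, large–small–large — a spool. Two 17 mm flanges and a 138 mm core give 17 + 138 + 17 = 172 mm.


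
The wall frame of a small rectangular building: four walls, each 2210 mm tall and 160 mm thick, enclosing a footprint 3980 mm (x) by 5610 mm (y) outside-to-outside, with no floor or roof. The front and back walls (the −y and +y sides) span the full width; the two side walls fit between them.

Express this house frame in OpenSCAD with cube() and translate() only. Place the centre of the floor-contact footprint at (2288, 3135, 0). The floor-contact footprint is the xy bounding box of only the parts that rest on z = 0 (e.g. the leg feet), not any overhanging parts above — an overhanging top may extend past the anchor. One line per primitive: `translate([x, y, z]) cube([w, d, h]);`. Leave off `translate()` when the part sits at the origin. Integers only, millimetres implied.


translate([298, 330, 0]) cube([3980, 160, 2210]);
translate([298, 5780, 0]) cube([3980, 160, 2210]);
translate([298, 490, 0]) cube([160, 5290, 2210]);
translate([4118, 490, 0]) cube([160, 5290, 2210]);


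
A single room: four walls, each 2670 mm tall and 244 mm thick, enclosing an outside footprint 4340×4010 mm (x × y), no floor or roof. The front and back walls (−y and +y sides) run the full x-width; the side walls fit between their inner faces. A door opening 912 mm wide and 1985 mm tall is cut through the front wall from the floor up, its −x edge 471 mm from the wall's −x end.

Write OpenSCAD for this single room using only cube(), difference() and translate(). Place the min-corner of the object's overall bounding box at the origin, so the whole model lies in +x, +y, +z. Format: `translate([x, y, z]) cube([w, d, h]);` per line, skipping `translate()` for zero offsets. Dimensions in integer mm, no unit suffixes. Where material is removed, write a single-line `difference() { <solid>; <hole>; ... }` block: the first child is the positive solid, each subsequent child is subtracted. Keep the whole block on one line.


difference() { cube([4340, 244, 2670]); translate([471, 0, 0]) cube([912, 244, 1985]); }
translate([0, 3766, 0]) cube([4340, 244, 2670]);
translate([0, 244, 0]) cube([244, 3522, 2670]);
translate([4096, 244, 0]) cube([244, 3522, 2670]);


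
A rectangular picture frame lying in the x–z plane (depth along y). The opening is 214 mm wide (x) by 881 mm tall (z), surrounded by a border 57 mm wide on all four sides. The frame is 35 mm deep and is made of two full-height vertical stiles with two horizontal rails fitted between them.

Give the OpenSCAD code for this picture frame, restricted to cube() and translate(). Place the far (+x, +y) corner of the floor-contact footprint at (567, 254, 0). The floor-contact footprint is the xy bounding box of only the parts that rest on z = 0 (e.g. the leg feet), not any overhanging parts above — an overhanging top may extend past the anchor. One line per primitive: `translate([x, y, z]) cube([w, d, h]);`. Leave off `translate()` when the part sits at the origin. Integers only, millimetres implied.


translate([239, 219, 0]) cube([57, 35, 995]);
translate([510, 219, 0]) cube([57, 35, 995]);
translate([296, 219, 0]) cube([214, 35, 57]);
translate([296, 219, 938]) cube([214, 35, 57]);


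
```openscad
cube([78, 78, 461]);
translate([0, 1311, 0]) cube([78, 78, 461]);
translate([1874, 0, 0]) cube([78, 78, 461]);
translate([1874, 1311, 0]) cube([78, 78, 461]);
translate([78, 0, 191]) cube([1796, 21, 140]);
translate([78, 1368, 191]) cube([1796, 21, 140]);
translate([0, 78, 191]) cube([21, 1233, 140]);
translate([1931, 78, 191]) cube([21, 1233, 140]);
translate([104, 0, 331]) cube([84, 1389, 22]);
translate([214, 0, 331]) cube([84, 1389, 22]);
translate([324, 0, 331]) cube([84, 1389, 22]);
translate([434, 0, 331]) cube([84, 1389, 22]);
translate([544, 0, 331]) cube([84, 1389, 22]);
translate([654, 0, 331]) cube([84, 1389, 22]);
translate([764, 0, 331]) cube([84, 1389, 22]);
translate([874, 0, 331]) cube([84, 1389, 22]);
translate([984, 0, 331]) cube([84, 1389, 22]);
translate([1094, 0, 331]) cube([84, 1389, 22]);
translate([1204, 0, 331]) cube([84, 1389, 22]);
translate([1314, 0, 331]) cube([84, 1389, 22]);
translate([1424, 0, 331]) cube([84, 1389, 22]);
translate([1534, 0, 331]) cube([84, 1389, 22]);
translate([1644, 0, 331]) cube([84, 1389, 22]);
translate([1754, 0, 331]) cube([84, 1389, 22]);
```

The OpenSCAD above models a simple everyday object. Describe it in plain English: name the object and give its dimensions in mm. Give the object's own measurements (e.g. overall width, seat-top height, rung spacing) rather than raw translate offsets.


A bed frame 1952 mm long (x) by 1389 mm wide (y). Four 78×78 mm corner posts, 461 mm tall, at the corners of the footprint. Four rails of 21 mm thickness and 140 mm height run between adjacent posts with their undersides at z = 191 mm, their outer faces flush with the outside of the frame (the two x-running rails run between the posts' inner faces; the two y-running rails run between the posts' inner faces). 16 slats, each 84 mm wide (x) and 22 mm thick, lie across the top of the two x-running rails, running the full 1389 mm width of the frame in y; along x they sit between the end posts with a 26 mm gap after the −x posts and between neighbouring slats, leaving 36 mm before the +x posts.
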